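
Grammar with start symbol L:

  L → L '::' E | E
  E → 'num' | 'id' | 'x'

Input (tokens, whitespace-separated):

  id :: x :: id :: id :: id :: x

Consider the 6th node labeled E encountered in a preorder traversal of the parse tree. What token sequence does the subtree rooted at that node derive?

x

[L [L [L [L [L [L [E id]] :: [E x]] :: [E id]] :: [E id]] :: [E id]] :: [E x]]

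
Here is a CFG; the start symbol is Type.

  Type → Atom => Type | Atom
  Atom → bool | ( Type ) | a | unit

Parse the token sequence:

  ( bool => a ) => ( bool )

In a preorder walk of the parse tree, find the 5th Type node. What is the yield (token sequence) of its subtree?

bool

[Type [Atom ( [Type [Atom bool] => [Type [Atom a]]] )] => [Type [Atom ( [Type [Atom bool]] )]]]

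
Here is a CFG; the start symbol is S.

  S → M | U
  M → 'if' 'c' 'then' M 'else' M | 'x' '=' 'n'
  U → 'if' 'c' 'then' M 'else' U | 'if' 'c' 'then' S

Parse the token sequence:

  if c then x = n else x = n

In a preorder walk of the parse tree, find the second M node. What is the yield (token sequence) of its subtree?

x = n

[S [M if c then [M x = n] else [M x = n]]]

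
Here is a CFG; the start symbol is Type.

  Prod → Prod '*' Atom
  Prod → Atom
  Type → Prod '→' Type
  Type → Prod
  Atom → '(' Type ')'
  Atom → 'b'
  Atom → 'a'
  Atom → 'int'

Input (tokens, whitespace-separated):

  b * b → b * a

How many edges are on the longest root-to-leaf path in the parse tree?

5

[Type [Prod [Prod [Atom b]] * [Atom b]] → [Type [Prod [Prod [Atom b]] * [Atom a]]]]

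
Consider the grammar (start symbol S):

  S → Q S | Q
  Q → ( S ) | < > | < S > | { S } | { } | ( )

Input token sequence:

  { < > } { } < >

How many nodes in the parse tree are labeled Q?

4

[S [Q { [S [Q < >]] }] [S [Q { }] [S [Q < >]]]]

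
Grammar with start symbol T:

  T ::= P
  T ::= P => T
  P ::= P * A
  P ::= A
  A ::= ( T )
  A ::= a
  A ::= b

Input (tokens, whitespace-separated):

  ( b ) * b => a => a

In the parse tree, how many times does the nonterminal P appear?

5

[T [P [P [A ( [T [P [A b]]] )]] * [A b]] => [T [P [A a]] => [T [P [A a]]]]]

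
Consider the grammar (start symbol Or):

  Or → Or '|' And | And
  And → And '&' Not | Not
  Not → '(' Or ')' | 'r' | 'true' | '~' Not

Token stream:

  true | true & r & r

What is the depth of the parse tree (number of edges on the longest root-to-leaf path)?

5

[Or [Or [And [Not true]]] | [And [And [And [Not true]] & [Not r]] & [Not r]]]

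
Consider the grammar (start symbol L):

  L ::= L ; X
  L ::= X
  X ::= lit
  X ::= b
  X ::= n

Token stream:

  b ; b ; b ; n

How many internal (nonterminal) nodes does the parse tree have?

[L [L [L [L [X b]] ; [X b]] ; [X b]] ; [X n]]

8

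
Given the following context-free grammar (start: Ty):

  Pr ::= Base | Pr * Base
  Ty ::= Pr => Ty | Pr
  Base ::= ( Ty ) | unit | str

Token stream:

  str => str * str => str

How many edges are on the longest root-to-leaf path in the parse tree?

5

[Ty [Pr [Base str]] => [Ty [Pr [Pr [Base str]] * [Base str]] => [Ty [Pr [Base str]]]]]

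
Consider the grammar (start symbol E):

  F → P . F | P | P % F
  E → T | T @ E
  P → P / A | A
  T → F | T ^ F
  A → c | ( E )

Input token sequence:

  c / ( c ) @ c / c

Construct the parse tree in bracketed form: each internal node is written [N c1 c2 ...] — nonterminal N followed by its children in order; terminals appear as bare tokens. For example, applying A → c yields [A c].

E
T @ E
F @ E
P @ E
P / A @ E
A / A @ E
c / A @ E
c / ( E ) @ E
c / ( T ) @ E
c / ( F ) @ E
c / ( P ) @ E
c / ( A ) @ E
c / ( c ) @ E
c / ( c ) @ T
c / ( c ) @ F
c / ( c ) @ P
c / ( c ) @ P / A
c / ( c ) @ A / A
c / ( c ) @ c / A
c / ( c ) @ c / c

[E [T [F [P [P [A c]] / [A ( [E [T [F [P [A c]]]]] )]]]] @ [E [T [F [P [P [A c]] / [A c]]]]]]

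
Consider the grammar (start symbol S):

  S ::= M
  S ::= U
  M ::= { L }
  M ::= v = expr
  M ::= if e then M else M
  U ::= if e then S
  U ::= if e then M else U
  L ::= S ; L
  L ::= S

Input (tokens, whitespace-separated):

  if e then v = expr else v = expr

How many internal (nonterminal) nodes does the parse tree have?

4

[S [M if e then [M v = expr] else [M v = expr]]]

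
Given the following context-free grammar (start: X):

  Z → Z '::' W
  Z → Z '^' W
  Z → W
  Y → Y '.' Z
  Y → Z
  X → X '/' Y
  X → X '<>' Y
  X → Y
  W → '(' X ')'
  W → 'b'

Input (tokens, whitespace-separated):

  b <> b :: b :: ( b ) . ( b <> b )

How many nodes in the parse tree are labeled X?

5

[X [X [Y [Z [W b]]]] <> [Y [Y [Z [Z [Z [W b]] :: [W b]] :: [W ( [X [Y [Z [W b]]]] )]]] . [Z [W ( [X [X [Y [Z [W b]]]] <> [Y [Z [W b]]]] )]]]]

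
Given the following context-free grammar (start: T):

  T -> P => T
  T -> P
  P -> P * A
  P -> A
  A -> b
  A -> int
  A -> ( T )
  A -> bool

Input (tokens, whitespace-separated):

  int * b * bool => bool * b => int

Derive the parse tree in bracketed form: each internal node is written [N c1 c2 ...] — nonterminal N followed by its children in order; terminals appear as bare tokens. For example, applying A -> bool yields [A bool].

[T [P [P [P [A int]] * [A b]] * [A bool]] => [T [P [P [A bool]] * [A b]] => [T [P [A int]]]]]

T
P => T
P * A => T
P * A * A => T
A * A * A => T
int * A * A => T
int * b * A => T
int * b * bool => T
int * b * bool => P => T
int * b * bool => P * A => T
int * b * bool => A * A => T
int * b * bool => bool * A => T
int * b * bool => bool * b => T
int * b * bool => bool * b => P
int * b * bool => bool * b => A
int * b * bool => bool * b => int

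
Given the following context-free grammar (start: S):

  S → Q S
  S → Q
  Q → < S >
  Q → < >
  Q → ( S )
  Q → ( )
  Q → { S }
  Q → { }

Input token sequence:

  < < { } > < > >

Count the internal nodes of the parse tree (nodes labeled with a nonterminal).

[S [Q < [S [Q < [S [Q { }]] >] [S [Q < >]]] >]]

8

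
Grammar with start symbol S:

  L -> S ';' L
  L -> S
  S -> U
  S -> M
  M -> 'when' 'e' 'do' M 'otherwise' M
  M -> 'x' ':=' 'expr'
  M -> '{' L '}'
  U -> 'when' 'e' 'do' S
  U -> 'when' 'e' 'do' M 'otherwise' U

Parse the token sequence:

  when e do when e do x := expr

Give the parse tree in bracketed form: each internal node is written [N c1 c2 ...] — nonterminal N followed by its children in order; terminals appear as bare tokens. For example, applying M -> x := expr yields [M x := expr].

S
U
when e do S
when e do U
when e do when e do S
when e do when e do M
when e do when e do x := expr

[S [U when e do [S [U when e do [S [M x := expr]]]]]]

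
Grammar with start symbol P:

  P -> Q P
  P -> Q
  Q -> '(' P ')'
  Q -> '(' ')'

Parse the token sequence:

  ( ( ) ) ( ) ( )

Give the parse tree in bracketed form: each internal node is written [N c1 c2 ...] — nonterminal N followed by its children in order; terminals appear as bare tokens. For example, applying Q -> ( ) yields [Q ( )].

[P [Q ( [P [Q ( )]] )] [P [Q ( )] [P [Q ( )]]]]

P
Q P
( P ) P
( Q ) P
( ( ) ) P
( ( ) ) Q P
( ( ) ) ( ) P
( ( ) ) ( ) Q
( ( ) ) ( ) ( )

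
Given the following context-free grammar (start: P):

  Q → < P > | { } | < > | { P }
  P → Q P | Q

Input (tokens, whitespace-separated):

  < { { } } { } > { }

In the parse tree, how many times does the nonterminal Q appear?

5

[P [Q < [P [Q { [P [Q { }]] }] [P [Q { }]]] >] [P [Q { }]]]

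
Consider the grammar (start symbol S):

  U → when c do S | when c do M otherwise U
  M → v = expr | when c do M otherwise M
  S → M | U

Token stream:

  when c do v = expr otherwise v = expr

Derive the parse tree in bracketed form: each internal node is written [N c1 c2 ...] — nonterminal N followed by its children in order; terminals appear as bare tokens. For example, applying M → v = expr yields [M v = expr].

S
M
when c do M otherwise M
when c do v = expr otherwise M
when c do v = expr otherwise v = expr

[S [M when c do [M v = expr] otherwise [M v = expr]]]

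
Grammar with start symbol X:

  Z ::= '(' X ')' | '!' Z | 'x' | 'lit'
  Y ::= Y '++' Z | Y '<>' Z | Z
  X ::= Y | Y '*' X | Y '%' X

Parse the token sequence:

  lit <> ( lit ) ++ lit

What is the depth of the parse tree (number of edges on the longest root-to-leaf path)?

[X [Y [Y [Y [Z lit]] <> [Z ( [X [Y [Z lit]]] )]] ++ [Z lit]]]

7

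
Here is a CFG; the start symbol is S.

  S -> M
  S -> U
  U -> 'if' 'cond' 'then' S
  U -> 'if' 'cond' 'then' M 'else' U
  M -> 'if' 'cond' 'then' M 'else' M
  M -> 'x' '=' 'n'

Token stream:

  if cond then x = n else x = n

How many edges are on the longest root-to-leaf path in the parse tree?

3

[S [M if cond then [M x = n] else [M x = n]]]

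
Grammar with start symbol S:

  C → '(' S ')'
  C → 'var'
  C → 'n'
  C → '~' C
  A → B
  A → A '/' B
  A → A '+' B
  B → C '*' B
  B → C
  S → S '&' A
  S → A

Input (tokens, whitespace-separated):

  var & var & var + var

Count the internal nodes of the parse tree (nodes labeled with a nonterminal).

15

[S [S [S [A [B [C var]]]] & [A [B [C var]]]] & [A [A [B [C var]]] + [B [C var]]]]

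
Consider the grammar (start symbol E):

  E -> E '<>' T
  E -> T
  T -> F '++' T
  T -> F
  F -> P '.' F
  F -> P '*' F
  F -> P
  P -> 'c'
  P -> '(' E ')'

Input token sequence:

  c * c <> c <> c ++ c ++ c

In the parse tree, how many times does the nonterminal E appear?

3

[E [E [E [T [F [P c] * [F [P c]]]]] <> [T [F [P c]]]] <> [T [F [P c]] ++ [T [F [P c]] ++ [T [F [P c]]]]]]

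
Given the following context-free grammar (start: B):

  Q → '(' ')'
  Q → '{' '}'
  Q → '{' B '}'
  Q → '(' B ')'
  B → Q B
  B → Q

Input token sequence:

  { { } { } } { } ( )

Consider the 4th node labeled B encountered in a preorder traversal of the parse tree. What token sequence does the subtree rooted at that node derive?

[B [Q { [B [Q { }] [B [Q { }]]] }] [B [Q { }] [B [Q ( )]]]]

{ } ( )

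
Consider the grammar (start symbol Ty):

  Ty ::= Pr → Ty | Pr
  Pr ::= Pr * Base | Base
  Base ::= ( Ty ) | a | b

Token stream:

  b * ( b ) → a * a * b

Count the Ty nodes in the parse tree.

[Ty [Pr [Pr [Base b]] * [Base ( [Ty [Pr [Base b]]] )]] → [Ty [Pr [Pr [Pr [Base a]] * [Base a]] * [Base b]]]]

3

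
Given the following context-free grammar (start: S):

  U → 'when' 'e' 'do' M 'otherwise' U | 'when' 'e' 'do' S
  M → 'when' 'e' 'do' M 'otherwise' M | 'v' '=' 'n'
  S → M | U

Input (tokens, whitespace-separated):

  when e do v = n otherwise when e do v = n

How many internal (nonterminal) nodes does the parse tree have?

6

[S [U when e do [M v = n] otherwise [U when e do [S [M v = n]]]]]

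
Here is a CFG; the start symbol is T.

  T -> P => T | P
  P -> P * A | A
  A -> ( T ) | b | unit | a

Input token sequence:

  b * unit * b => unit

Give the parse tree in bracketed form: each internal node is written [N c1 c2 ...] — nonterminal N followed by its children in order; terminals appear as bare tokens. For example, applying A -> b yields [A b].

[T [P [P [P [A b]] * [A unit]] * [A b]] => [T [P [A unit]]]]

T
P => T
P * A => T
P * A * A => T
A * A * A => T
b * A * A => T
b * unit * A => T
b * unit * b => T
b * unit * b => P
b * unit * b => A
b * unit * b => unit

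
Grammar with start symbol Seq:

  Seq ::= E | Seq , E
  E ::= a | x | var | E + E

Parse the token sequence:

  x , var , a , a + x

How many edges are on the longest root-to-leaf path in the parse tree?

[Seq [Seq [Seq [Seq [E x]] , [E var]] , [E a]] , [E [E a] + [E x]]]

5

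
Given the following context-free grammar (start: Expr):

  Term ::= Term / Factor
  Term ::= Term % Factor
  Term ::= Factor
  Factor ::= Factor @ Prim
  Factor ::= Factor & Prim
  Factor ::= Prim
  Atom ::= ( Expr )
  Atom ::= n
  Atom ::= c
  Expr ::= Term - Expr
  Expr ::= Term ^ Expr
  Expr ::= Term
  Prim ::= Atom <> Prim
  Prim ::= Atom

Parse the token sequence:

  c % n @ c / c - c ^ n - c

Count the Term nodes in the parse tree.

6

[Expr [Term [Term [Term [Factor [Prim [Atom c]]]] % [Factor [Factor [Prim [Atom n]]] @ [Prim [Atom c]]]] / [Factor [Prim [Atom c]]]] - [Expr [Term [Factor [Prim [Atom c]]]] ^ [Expr [Term [Factor [Prim [Atom n]]]] - [Expr [Term [Factor [Prim [Atom c]]]]]]]]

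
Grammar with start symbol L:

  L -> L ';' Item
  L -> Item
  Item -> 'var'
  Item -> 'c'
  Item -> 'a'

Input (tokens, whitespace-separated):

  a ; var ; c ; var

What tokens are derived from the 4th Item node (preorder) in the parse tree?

var

[L [L [L [L [Item a]] ; [Item var]] ; [Item c]] ; [Item var]]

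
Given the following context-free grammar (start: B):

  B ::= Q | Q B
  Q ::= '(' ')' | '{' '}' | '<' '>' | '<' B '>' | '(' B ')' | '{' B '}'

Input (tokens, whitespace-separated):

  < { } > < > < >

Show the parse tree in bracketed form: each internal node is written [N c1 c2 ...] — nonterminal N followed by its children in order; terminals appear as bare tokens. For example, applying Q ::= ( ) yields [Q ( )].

B
Q B
< B > B
< Q > B
< { } > B
< { } > Q B
< { } > < > B
< { } > < > Q
< { } > < > < >

[B [Q < [B [Q { }]] >] [B [Q < >] [B [Q < >]]]]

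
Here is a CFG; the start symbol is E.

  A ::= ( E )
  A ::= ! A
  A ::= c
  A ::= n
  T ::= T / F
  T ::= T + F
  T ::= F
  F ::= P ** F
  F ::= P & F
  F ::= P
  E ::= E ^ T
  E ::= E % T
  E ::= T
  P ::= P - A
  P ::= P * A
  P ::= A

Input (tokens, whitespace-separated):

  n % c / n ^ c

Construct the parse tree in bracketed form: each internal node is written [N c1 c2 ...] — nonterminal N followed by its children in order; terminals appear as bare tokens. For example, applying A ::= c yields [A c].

E
E ^ T
E % T ^ T
T % T ^ T
F % T ^ T
P % T ^ T
A % T ^ T
n % T ^ T
n % T / F ^ T
n % F / F ^ T
n % P / F ^ T
n % A / F ^ T
n % c / F ^ T
n % c / P ^ T
n % c / A ^ T
n % c / n ^ T
n % c / n ^ F
n % c / n ^ P
n % c / n ^ A
n % c / n ^ c

[E [E [E [T [F [P [A n]]]]] % [T [T [F [P [A c]]]] / [F [P [A n]]]]] ^ [T [F [P [A c]]]]]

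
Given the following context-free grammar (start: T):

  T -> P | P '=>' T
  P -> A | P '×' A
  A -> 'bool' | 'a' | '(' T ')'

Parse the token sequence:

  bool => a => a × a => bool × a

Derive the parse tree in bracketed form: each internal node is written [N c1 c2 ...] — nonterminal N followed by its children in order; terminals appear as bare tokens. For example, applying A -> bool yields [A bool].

[T [P [A bool]] => [T [P [A a]] => [T [P [P [A a]] × [A a]] => [T [P [P [A bool]] × [A a]]]]]]

T
P => T
A => T
bool => T
bool => P => T
bool => A => T
bool => a => T
bool => a => P => T
bool => a => P × A => T
bool => a => A × A => T
bool => a => a × A => T
bool => a => a × a => T
bool => a => a × a => P
bool => a => a × a => P × A
bool => a => a × a => A × A
bool => a => a × a => bool × A
bool => a => a × a => bool × a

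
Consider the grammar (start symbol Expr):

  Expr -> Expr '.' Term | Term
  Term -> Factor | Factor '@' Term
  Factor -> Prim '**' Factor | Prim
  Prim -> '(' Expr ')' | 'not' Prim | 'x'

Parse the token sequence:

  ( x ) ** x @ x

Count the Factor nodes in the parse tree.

[Expr [Term [Factor [Prim ( [Expr [Term [Factor [Prim x]]]] )] ** [Factor [Prim x]]] @ [Term [Factor [Prim x]]]]]

4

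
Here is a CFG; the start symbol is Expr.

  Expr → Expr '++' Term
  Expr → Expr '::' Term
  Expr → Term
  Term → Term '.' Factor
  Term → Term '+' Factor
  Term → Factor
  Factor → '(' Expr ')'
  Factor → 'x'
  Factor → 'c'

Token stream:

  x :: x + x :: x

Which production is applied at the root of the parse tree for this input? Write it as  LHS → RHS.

Expr → Expr '::' Term

[Expr [Expr [Expr [Term [Factor x]]] :: [Term [Term [Factor x]] + [Factor x]]] :: [Term [Factor x]]]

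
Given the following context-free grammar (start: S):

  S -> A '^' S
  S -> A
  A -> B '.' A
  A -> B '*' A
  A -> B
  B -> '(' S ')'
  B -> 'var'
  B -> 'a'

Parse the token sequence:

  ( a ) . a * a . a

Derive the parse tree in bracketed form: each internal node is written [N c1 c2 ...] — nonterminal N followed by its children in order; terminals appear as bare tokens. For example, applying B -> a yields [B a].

[S [A [B ( [S [A [B a]]] )] . [A [B a] * [A [B a] . [A [B a]]]]]]

S
A
B . A
( S ) . A
( A ) . A
( B ) . A
( a ) . A
( a ) . B * A
( a ) . a * A
( a ) . a * B . A
( a ) . a * a . A
( a ) . a * a . B
( a ) . a * a . a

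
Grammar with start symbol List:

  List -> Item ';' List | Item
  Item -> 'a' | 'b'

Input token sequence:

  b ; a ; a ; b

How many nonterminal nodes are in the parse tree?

[List [Item b] ; [List [Item a] ; [List [Item a] ; [List [Item b]]]]]

8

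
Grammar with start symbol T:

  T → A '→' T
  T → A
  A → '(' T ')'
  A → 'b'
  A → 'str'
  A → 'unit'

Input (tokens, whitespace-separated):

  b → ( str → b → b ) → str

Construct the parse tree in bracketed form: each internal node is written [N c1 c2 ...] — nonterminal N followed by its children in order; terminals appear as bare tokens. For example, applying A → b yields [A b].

[T [A b] → [T [A ( [T [A str] → [T [A b] → [T [A b]]]] )] → [T [A str]]]]

T
A → T
b → T
b → A → T
b → ( T ) → T
b → ( A → T ) → T
b → ( str → T ) → T
b → ( str → A → T ) → T
b → ( str → b → T ) → T
b → ( str → b → A ) → T
b → ( str → b → b ) → T
b → ( str → b → b ) → A
b → ( str → b → b ) → str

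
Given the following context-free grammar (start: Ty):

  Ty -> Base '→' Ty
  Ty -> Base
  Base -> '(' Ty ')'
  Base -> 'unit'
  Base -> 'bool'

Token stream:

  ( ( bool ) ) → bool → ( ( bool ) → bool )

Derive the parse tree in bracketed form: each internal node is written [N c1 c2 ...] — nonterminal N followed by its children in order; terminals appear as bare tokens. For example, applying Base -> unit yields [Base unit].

Ty
Base → Ty
( Ty ) → Ty
( Base ) → Ty
( ( Ty ) ) → Ty
( ( Base ) ) → Ty
( ( bool ) ) → Ty
( ( bool ) ) → Base → Ty
( ( bool ) ) → bool → Ty
( ( bool ) ) → bool → Base
( ( bool ) ) → bool → ( Ty )
( ( bool ) ) → bool → ( Base → Ty )
( ( bool ) ) → bool → ( ( Ty ) → Ty )
( ( bool ) ) → bool → ( ( Base ) → Ty )
( ( bool ) ) → bool → ( ( bool ) → Ty )
( ( bool ) ) → bool → ( ( bool ) → Base )
( ( bool ) ) → bool → ( ( bool ) → bool )

[Ty [Base ( [Ty [Base ( [Ty [Base bool]] )]] )] → [Ty [Base bool] → [Ty [Base ( [Ty [Base ( [Ty [Base bool]] )] → [Ty [Base bool]]] )]]]]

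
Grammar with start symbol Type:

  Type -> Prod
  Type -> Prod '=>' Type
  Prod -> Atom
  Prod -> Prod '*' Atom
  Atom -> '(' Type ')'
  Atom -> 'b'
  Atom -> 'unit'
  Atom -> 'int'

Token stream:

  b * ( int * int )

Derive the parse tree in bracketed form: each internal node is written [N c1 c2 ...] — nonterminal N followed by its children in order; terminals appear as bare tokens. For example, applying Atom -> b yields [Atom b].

[Type [Prod [Prod [Atom b]] * [Atom ( [Type [Prod [Prod [Atom int]] * [Atom int]]] )]]]

Type
Prod
Prod * Atom
Atom * Atom
b * Atom
b * ( Type )
b * ( Prod )
b * ( Prod * Atom )
b * ( Atom * Atom )
b * ( int * Atom )
b * ( int * int )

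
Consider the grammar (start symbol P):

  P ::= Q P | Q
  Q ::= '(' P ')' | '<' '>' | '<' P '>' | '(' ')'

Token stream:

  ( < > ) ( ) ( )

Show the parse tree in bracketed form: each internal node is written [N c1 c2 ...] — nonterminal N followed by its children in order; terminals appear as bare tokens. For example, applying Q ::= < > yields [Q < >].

[P [Q ( [P [Q < >]] )] [P [Q ( )] [P [Q ( )]]]]

P
Q P
( P ) P
( Q ) P
( < > ) P
( < > ) Q P
( < > ) ( ) P
( < > ) ( ) Q
( < > ) ( ) ( )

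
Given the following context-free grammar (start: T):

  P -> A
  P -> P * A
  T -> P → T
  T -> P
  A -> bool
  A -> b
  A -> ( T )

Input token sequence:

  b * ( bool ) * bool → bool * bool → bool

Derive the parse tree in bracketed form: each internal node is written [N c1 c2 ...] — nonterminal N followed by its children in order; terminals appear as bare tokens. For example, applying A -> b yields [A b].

T
P → T
P * A → T
P * A * A → T
A * A * A → T
b * A * A → T
b * ( T ) * A → T
b * ( P ) * A → T
b * ( A ) * A → T
b * ( bool ) * A → T
b * ( bool ) * bool → T
b * ( bool ) * bool → P → T
b * ( bool ) * bool → P * A → T
b * ( bool ) * bool → A * A → T
b * ( bool ) * bool → bool * A → T
b * ( bool ) * bool → bool * bool → T
b * ( bool ) * bool → bool * bool → P
b * ( bool ) * bool → bool * bool → A
b * ( bool ) * bool → bool * bool → bool

[T [P [P [P [A b]] * [A ( [T [P [A bool]]] )]] * [A bool]] → [T [P [P [A bool]] * [A bool]] → [T [P [A bool]]]]]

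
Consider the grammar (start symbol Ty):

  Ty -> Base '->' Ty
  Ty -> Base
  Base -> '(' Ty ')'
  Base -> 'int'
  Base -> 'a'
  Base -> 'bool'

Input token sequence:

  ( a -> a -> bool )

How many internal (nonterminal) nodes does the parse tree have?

8

[Ty [Base ( [Ty [Base a] -> [Ty [Base a] -> [Ty [Base bool]]]] )]]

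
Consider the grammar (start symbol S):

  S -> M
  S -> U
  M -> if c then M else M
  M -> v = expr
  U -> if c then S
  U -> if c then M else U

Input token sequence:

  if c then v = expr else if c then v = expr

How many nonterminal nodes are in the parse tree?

6

[S [U if c then [M v = expr] else [U if c then [S [M v = expr]]]]]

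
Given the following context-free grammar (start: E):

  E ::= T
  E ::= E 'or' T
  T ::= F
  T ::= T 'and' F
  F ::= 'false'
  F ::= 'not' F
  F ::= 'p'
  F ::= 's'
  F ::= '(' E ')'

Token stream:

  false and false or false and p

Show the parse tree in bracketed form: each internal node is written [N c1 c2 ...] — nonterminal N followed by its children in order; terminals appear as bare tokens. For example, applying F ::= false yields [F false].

E
E or T
T or T
T and F or T
F and F or T
false and F or T
false and false or T
false and false or T and F
false and false or F and F
false and false or false and F
false and false or false and p

[E [E [T [T [F false]] and [F false]]] or [T [T [F false]] and [F p]]]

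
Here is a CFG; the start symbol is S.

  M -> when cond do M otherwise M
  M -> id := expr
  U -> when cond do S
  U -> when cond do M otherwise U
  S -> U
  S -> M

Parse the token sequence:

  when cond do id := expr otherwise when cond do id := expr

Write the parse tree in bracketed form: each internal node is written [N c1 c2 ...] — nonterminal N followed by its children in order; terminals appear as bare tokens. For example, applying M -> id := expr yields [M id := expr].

S
U
when cond do M otherwise U
when cond do id := expr otherwise U
when cond do id := expr otherwise when cond do S
when cond do id := expr otherwise when cond do M
when cond do id := expr otherwise when cond do id := expr

[S [U when cond do [M id := expr] otherwise [U when cond do [S [M id := expr]]]]]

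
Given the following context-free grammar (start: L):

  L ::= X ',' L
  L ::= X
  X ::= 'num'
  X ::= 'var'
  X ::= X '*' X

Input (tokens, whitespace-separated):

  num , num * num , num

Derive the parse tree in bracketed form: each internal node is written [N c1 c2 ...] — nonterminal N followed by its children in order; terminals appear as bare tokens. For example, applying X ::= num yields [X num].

[L [X num] , [L [X [X num] * [X num]] , [L [X num]]]]

L
X , L
num , L
num , X , L
num , X * X , L
num , num * X , L
num , num * num , L
num , num * num , X
num , num * num , num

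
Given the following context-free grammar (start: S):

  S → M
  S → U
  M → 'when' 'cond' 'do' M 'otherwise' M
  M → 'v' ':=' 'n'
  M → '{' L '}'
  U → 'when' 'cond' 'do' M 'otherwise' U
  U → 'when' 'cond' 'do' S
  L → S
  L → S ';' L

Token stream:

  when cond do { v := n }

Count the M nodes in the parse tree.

2

[S [U when cond do [S [M { [L [S [M v := n]]] }]]]]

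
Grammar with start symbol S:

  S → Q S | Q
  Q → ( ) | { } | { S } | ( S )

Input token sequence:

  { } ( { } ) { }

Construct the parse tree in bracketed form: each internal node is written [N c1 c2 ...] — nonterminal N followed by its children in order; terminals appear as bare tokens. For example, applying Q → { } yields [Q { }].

S
Q S
{ } S
{ } Q S
{ } ( S ) S
{ } ( Q ) S
{ } ( { } ) S
{ } ( { } ) Q
{ } ( { } ) { }

[S [Q { }] [S [Q ( [S [Q { }]] )] [S [Q { }]]]]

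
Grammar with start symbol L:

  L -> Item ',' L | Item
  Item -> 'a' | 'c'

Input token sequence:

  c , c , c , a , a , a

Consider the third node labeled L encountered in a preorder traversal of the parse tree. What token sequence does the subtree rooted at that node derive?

[L [Item c] , [L [Item c] , [L [Item c] , [L [Item a] , [L [Item a] , [L [Item a]]]]]]]

c , a , a , a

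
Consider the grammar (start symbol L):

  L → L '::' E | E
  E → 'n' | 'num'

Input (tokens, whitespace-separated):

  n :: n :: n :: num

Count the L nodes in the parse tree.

[L [L [L [L [E n]] :: [E n]] :: [E n]] :: [E num]]

4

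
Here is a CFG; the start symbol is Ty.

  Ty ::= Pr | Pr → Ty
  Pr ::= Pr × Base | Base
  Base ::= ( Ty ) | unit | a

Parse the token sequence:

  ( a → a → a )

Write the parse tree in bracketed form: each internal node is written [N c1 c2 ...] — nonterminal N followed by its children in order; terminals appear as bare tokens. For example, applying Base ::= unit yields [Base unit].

Ty
Pr
Base
( Ty )
( Pr → Ty )
( Base → Ty )
( a → Ty )
( a → Pr → Ty )
( a → Base → Ty )
( a → a → Ty )
( a → a → Pr )
( a → a → Base )
( a → a → a )

[Ty [Pr [Base ( [Ty [Pr [Base a]] → [Ty [Pr [Base a]] → [Ty [Pr [Base a]]]]] )]]]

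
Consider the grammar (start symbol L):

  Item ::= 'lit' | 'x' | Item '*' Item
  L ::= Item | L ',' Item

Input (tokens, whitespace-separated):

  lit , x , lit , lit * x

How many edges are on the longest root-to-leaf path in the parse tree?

5

[L [L [L [L [Item lit]] , [Item x]] , [Item lit]] , [Item [Item lit] * [Item x]]]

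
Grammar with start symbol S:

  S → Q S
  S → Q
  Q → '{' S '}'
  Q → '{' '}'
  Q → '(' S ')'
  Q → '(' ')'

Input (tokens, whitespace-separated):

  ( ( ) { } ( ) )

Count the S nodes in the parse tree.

[S [Q ( [S [Q ( )] [S [Q { }] [S [Q ( )]]]] )]]

4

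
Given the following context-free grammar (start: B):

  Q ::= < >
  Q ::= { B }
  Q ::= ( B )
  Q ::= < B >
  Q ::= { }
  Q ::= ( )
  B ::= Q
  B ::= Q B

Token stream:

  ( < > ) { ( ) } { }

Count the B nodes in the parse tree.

5

[B [Q ( [B [Q < >]] )] [B [Q { [B [Q ( )]] }] [B [Q { }]]]]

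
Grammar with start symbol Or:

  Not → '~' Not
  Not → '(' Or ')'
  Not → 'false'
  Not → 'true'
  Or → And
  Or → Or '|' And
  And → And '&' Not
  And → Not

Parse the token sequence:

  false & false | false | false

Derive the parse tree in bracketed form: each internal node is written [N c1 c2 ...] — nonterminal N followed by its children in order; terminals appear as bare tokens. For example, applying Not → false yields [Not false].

[Or [Or [Or [And [And [Not false]] & [Not false]]] | [And [Not false]]] | [And [Not false]]]

Or
Or | And
Or | And | And
And | And | And
And & Not | And | And
Not & Not | And | And
false & Not | And | And
false & false | And | And
false & false | Not | And
false & false | false | And
false & false | false | Not
false & false | false | false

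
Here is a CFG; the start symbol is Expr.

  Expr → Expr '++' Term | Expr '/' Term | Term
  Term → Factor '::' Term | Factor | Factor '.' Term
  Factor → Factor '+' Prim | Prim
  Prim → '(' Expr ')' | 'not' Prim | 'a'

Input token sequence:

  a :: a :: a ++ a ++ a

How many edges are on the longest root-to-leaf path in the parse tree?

[Expr [Expr [Expr [Term [Factor [Prim a]] :: [Term [Factor [Prim a]] :: [Term [Factor [Prim a]]]]]] ++ [Term [Factor [Prim a]]]] ++ [Term [Factor [Prim a]]]]

8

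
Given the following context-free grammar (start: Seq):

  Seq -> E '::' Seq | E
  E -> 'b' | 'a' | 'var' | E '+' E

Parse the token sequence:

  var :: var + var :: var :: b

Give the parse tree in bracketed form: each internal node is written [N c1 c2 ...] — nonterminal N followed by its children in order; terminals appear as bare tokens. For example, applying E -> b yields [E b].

Seq
E :: Seq
var :: Seq
var :: E :: Seq
var :: E + E :: Seq
var :: var + E :: Seq
var :: var + var :: Seq
var :: var + var :: E :: Seq
var :: var + var :: var :: Seq
var :: var + var :: var :: E
var :: var + var :: var :: b

[Seq [E var] :: [Seq [E [E var] + [E var]] :: [Seq [E var] :: [Seq [E b]]]]]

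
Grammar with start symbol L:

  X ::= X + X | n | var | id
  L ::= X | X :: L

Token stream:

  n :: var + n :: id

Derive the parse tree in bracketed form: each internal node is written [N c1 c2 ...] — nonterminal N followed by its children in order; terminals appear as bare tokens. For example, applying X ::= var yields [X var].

L
X :: L
n :: L
n :: X :: L
n :: X + X :: L
n :: var + X :: L
n :: var + n :: L
n :: var + n :: X
n :: var + n :: id

[L [X n] :: [L [X [X var] + [X n]] :: [L [X id]]]]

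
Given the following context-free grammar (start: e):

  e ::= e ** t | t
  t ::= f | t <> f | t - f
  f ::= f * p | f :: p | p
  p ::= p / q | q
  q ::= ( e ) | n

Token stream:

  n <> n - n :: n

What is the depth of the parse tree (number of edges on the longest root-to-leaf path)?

[e [t [t [t [f [p [q n]]]] <> [f [p [q n]]]] - [f [f [p [q n]]] :: [p [q n]]]]]

7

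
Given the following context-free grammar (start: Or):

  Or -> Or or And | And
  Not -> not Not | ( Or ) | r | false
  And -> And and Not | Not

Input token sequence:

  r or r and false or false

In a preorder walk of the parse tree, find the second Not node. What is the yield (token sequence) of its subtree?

r

[Or [Or [Or [And [Not r]]] or [And [And [Not r]] and [Not false]]] or [And [Not false]]]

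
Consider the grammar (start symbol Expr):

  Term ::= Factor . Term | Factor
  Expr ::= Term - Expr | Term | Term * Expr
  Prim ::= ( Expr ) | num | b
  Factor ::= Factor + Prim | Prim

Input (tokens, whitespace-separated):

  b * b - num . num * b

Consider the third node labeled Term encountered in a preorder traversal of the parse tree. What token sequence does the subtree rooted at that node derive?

num . num

[Expr [Term [Factor [Prim b]]] * [Expr [Term [Factor [Prim b]]] - [Expr [Term [Factor [Prim num]] . [Term [Factor [Prim num]]]] * [Expr [Term [Factor [Prim b]]]]]]]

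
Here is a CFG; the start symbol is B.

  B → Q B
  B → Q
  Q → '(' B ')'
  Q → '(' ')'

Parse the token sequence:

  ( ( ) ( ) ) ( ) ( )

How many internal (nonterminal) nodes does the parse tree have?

[B [Q ( [B [Q ( )] [B [Q ( )]]] )] [B [Q ( )] [B [Q ( )]]]]

10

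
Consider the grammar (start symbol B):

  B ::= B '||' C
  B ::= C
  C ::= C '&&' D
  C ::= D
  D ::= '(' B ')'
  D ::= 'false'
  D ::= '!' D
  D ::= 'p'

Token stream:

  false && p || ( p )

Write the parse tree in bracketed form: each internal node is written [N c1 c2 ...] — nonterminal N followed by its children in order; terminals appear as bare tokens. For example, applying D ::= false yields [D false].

B
B || C
C || C
C && D || C
D && D || C
false && D || C
false && p || C
false && p || D
false && p || ( B )
false && p || ( C )
false && p || ( D )
false && p || ( p )

[B [B [C [C [D false]] && [D p]]] || [C [D ( [B [C [D p]]] )]]]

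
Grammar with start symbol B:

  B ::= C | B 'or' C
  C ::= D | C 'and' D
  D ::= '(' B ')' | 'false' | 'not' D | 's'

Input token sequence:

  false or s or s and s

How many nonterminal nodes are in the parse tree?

[B [B [B [C [D false]]] or [C [D s]]] or [C [C [D s]] and [D s]]]

11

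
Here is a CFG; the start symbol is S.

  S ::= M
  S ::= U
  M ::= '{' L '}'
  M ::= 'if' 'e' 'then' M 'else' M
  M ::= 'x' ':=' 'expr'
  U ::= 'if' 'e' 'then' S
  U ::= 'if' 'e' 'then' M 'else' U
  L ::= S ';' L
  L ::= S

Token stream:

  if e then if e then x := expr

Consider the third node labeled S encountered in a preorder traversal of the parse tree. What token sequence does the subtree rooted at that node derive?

x := expr

[S [U if e then [S [U if e then [S [M x := expr]]]]]]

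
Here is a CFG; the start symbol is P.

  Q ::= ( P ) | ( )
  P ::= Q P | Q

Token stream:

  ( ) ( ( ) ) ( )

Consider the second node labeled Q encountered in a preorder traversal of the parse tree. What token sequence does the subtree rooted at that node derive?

( ( ) )

[P [Q ( )] [P [Q ( [P [Q ( )]] )] [P [Q ( )]]]]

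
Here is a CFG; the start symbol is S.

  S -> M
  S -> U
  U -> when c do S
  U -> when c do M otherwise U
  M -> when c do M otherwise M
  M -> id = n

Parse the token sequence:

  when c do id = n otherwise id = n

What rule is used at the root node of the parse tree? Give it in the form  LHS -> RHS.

S -> M

[S [M when c do [M id = n] otherwise [M id = n]]]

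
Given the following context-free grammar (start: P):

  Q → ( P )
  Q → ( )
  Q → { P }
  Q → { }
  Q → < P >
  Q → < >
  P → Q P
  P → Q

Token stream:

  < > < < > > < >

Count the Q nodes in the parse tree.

[P [Q < >] [P [Q < [P [Q < >]] >] [P [Q < >]]]]

4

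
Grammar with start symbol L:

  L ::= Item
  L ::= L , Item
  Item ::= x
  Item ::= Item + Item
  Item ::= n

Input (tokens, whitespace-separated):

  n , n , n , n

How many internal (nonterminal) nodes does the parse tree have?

[L [L [L [L [Item n]] , [Item n]] , [Item n]] , [Item n]]

8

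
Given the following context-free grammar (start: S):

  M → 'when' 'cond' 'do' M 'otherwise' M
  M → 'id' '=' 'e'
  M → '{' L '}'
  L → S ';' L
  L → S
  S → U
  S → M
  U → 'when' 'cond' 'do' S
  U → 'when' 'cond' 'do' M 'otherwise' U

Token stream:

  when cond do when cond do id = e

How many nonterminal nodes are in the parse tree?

[S [U when cond do [S [U when cond do [S [M id = e]]]]]]

6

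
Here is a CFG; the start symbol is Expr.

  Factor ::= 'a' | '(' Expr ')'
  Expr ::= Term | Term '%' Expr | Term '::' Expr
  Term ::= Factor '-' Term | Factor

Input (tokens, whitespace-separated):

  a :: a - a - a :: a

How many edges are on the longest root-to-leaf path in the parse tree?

6

[Expr [Term [Factor a]] :: [Expr [Term [Factor a] - [Term [Factor a] - [Term [Factor a]]]] :: [Expr [Term [Factor a]]]]]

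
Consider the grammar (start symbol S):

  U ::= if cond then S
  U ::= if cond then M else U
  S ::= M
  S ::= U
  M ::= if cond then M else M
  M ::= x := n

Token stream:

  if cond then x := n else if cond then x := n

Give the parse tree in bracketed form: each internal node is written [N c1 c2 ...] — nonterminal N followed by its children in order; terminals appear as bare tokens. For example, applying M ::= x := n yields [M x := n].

[S [U if cond then [M x := n] else [U if cond then [S [M x := n]]]]]

S
U
if cond then M else U
if cond then x := n else U
if cond then x := n else if cond then S
if cond then x := n else if cond then M
if cond then x := n else if cond then x := n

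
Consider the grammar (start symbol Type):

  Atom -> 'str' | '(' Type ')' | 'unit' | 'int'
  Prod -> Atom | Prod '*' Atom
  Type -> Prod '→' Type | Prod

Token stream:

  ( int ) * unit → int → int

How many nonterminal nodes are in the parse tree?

[Type [Prod [Prod [Atom ( [Type [Prod [Atom int]]] )]] * [Atom unit]] → [Type [Prod [Atom int]] → [Type [Prod [Atom int]]]]]

14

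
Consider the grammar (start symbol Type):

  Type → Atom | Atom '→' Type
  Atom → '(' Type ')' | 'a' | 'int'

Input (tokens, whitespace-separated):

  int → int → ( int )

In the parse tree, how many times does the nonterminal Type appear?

4

[Type [Atom int] → [Type [Atom int] → [Type [Atom ( [Type [Atom int]] )]]]]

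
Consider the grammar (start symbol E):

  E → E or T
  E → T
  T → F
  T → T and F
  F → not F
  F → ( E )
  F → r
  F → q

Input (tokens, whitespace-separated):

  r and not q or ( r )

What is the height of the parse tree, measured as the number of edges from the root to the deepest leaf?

6

[E [E [T [T [F r]] and [F not [F q]]]] or [T [F ( [E [T [F r]]] )]]]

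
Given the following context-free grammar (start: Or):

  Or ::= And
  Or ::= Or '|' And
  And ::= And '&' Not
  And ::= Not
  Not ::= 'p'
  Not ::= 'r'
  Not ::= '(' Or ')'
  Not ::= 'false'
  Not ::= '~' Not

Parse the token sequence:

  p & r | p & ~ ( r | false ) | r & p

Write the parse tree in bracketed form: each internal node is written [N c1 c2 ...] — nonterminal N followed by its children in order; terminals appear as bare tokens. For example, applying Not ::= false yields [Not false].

[Or [Or [Or [And [And [Not p]] & [Not r]]] | [And [And [Not p]] & [Not ~ [Not ( [Or [Or [And [Not r]]] | [And [Not false]]] )]]]] | [And [And [Not r]] & [Not p]]]

Or
Or | And
Or | And | And
And | And | And
And & Not | And | And
Not & Not | And | And
p & Not | And | And
p & r | And | And
p & r | And & Not | And
p & r | Not & Not | And
p & r | p & Not | And
p & r | p & ~ Not | And
p & r | p & ~ ( Or ) | And
p & r | p & ~ ( Or | And ) | And
p & r | p & ~ ( And | And ) | And
p & r | p & ~ ( Not | And ) | And
p & r | p & ~ ( r | And ) | And
p & r | p & ~ ( r | Not ) | And
p & r | p & ~ ( r | false ) | And
p & r | p & ~ ( r | false ) | And & Not
p & r | p & ~ ( r | false ) | Not & Not
p & r | p & ~ ( r | false ) | r & Not
p & r | p & ~ ( r | false ) | r & p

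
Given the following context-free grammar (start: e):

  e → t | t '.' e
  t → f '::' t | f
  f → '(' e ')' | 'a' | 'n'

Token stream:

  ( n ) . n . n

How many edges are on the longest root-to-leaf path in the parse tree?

[e [t [f ( [e [t [f n]]] )]] . [e [t [f n]] . [e [t [f n]]]]]

6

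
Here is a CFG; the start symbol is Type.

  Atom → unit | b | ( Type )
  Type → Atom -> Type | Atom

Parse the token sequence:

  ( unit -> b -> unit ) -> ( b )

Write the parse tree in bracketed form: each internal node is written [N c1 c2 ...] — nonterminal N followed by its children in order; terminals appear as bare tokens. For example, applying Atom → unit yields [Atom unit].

[Type [Atom ( [Type [Atom unit] -> [Type [Atom b] -> [Type [Atom unit]]]] )] -> [Type [Atom ( [Type [Atom b]] )]]]

Type
Atom -> Type
( Type ) -> Type
( Atom -> Type ) -> Type
( unit -> Type ) -> Type
( unit -> Atom -> Type ) -> Type
( unit -> b -> Type ) -> Type
( unit -> b -> Atom ) -> Type
( unit -> b -> unit ) -> Type
( unit -> b -> unit ) -> Atom
( unit -> b -> unit ) -> ( Type )
( unit -> b -> unit ) -> ( Atom )
( unit -> b -> unit ) -> ( b )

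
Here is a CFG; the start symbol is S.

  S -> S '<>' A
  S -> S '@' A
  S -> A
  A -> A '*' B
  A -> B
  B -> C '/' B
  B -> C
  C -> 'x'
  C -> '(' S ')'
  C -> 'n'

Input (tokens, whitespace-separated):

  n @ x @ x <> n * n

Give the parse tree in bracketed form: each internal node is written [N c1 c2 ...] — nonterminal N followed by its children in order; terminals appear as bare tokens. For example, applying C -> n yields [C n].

[S [S [S [S [A [B [C n]]]] @ [A [B [C x]]]] @ [A [B [C x]]]] <> [A [A [B [C n]]] * [B [C n]]]]

S
S <> A
S @ A <> A
S @ A @ A <> A
A @ A @ A <> A
B @ A @ A <> A
C @ A @ A <> A
n @ A @ A <> A
n @ B @ A <> A
n @ C @ A <> A
n @ x @ A <> A
n @ x @ B <> A
n @ x @ C <> A
n @ x @ x <> A
n @ x @ x <> A * B
n @ x @ x <> B * B
n @ x @ x <> C * B
n @ x @ x <> n * B
n @ x @ x <> n * C
n @ x @ x <> n * n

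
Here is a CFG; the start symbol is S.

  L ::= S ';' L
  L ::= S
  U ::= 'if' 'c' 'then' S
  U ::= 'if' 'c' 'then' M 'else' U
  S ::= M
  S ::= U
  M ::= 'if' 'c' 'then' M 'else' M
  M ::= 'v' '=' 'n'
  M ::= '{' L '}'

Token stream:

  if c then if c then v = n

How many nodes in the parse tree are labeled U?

[S [U if c then [S [U if c then [S [M v = n]]]]]]

2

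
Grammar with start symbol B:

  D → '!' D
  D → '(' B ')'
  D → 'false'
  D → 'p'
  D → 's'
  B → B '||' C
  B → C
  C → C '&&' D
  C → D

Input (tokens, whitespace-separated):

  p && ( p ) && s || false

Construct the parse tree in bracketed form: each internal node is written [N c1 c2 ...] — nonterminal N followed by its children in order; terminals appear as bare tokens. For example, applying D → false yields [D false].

[B [B [C [C [C [D p]] && [D ( [B [C [D p]]] )]] && [D s]]] || [C [D false]]]

B
B || C
C || C
C && D || C
C && D && D || C
D && D && D || C
p && D && D || C
p && ( B ) && D || C
p && ( C ) && D || C
p && ( D ) && D || C
p && ( p ) && D || C
p && ( p ) && s || C
p && ( p ) && s || D
p && ( p ) && s || false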